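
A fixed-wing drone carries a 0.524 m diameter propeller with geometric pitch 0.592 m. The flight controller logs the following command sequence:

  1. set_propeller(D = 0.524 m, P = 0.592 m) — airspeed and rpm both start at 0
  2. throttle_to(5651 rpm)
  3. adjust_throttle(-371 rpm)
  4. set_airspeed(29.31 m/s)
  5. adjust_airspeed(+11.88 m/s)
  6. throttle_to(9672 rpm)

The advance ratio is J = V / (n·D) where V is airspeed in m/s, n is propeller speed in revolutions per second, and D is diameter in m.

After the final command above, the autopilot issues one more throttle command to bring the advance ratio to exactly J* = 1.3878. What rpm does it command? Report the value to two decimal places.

set_propeller: D = 0.524 m, P = 0.592 m (p = P/D = 1.129771); state ← (V=0, rpm=0)
throttle_to(5651): rpm ← 5651
adjust_throttle(-371): rpm ← 5651 -371 = 5280
set_airspeed(29.31): V ← 29.31 m/s
adjust_airspeed(+11.88): V ← 29.31 +11.88 = 41.19 m/s
throttle_to(9672): rpm ← 9672
final state: V = 41.19 m/s, rpm = 9672 → n = rpm/60 = 161.200000 rev/s
target J* = 1.3878; solve J* = V/(n·D) for n: n = V/(J*·D) = 41.19/(1.3878 × 0.524) = 56.641353 rev/s
rpm = 60·n = 3398.481203

rpm = 3398.48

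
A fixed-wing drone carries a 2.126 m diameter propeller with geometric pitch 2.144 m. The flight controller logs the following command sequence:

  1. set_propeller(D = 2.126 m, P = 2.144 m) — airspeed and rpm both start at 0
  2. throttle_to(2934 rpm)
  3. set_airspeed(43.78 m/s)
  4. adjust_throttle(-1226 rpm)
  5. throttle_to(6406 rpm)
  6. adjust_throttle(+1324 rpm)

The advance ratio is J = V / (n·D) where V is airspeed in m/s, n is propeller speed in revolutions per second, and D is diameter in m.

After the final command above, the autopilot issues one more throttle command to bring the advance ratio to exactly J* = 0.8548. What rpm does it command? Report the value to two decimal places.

set_propeller: D = 2.126 m, P = 2.144 m (p = P/D = 1.008467); state ← (V=0, rpm=0)
throttle_to(2934): rpm ← 2934
set_airspeed(43.78): V ← 43.78 m/s
adjust_throttle(-1226): rpm ← 2934 -1226 = 1708
throttle_to(6406): rpm ← 6406
adjust_throttle(+1324): rpm ← 6406 +1324 = 7730
final state: V = 43.78 m/s, rpm = 7730 → n = rpm/60 = 128.833333 rev/s
target J* = 0.8548; solve J* = V/(n·D) for n: n = V/(J*·D) = 43.78/(0.8548 × 2.126) = 24.090620 rev/s
rpm = 60·n = 1445.437221

rpm = 1445.44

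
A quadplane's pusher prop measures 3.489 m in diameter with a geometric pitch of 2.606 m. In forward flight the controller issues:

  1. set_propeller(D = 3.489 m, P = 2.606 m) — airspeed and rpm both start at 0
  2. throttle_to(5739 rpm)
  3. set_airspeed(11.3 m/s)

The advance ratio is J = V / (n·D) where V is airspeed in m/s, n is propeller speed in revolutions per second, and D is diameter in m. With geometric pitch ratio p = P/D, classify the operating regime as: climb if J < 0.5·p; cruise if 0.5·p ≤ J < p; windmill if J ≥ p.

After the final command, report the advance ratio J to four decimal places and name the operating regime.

set_propeller: D = 3.489 m, P = 2.606 m (p = P/D = 0.746919); state ← (V=0, rpm=0)
throttle_to(5739): rpm ← 5739
set_airspeed(11.3): V ← 11.3 m/s
final state: V = 11.3 m/s, rpm = 5739 → n = rpm/60 = 95.650000 rev/s
J = V / (n·D) = 11.3 / (95.650000 × 3.489) = 0.033860
regime bands: climb J<0.3735 | cruise [0.3735, 0.7469) | windmill J≥0.7469
J = 0.0339 → climb

J = 0.0339, regime = climb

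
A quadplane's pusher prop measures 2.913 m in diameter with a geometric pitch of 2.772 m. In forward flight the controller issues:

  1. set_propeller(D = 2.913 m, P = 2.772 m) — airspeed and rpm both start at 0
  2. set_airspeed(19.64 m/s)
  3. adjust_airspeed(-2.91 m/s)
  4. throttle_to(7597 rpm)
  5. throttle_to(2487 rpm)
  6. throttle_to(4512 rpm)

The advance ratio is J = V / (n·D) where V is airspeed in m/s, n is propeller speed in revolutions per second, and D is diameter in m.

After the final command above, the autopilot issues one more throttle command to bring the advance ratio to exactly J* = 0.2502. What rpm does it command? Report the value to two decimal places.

set_propeller: D = 2.913 m, P = 2.772 m (p = P/D = 0.951596); state ← (V=0, rpm=0)
set_airspeed(19.64): V ← 19.64 m/s
adjust_airspeed(-2.91): V ← 19.64 -2.91 = 16.73 m/s
throttle_to(7597): rpm ← 7597
throttle_to(2487): rpm ← 2487
throttle_to(4512): rpm ← 4512
final state: V = 16.73 m/s, rpm = 4512 → n = rpm/60 = 75.200000 rev/s
target J* = 0.2502; solve J* = V/(n·D) for n: n = V/(J*·D) = 16.73/(0.2502 × 2.913) = 22.954517 rev/s
rpm = 60·n = 1377.270995

rpm = 1377.27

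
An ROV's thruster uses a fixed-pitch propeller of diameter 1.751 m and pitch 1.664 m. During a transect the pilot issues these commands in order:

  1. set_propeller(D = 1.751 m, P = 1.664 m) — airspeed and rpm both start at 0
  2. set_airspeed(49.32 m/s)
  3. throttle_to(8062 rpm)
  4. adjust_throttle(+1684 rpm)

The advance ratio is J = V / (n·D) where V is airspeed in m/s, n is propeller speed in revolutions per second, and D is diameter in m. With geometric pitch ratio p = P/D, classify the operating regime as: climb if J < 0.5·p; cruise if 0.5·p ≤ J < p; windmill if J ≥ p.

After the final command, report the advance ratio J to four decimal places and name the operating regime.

J = 0.1734, regime = climb

set_propeller: D = 1.751 m, P = 1.664 m (p = P/D = 0.950314); state ← (V=0, rpm=0)
set_airspeed(49.32): V ← 49.32 m/s
throttle_to(8062): rpm ← 8062
adjust_throttle(+1684): rpm ← 8062 +1684 = 9746
final state: V = 49.32 m/s, rpm = 9746 → n = rpm/60 = 162.433333 rev/s
J = V / (n·D) = 49.32 / (162.433333 × 1.751) = 0.173405
regime bands: climb J<0.4752 | cruise [0.4752, 0.9503) | windmill J≥0.9503
J = 0.1734 → climb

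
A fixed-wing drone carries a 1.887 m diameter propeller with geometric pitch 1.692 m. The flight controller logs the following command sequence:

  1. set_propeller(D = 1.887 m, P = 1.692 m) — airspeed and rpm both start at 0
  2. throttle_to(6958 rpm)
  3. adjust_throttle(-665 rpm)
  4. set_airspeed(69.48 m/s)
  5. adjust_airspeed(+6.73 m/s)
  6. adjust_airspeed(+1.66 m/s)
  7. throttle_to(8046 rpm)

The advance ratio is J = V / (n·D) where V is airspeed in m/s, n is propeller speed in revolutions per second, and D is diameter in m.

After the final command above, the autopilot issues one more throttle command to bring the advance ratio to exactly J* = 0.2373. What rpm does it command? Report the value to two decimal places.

rpm = 10434.02

set_propeller: D = 1.887 m, P = 1.692 m (p = P/D = 0.896661); state ← (V=0, rpm=0)
throttle_to(6958): rpm ← 6958
adjust_throttle(-665): rpm ← 6958 -665 = 6293
set_airspeed(69.48): V ← 69.48 m/s
adjust_airspeed(+6.73): V ← 69.48 +6.73 = 76.21 m/s
adjust_airspeed(+1.66): V ← 76.21 +1.66 = 77.87 m/s
throttle_to(8046): rpm ← 8046
final state: V = 77.87 m/s, rpm = 8046 → n = rpm/60 = 134.100000 rev/s
target J* = 0.2373; solve J* = V/(n·D) for n: n = V/(J*·D) = 77.87/(0.2373 × 1.887) = 173.900382 rev/s
rpm = 60·n = 10434.022928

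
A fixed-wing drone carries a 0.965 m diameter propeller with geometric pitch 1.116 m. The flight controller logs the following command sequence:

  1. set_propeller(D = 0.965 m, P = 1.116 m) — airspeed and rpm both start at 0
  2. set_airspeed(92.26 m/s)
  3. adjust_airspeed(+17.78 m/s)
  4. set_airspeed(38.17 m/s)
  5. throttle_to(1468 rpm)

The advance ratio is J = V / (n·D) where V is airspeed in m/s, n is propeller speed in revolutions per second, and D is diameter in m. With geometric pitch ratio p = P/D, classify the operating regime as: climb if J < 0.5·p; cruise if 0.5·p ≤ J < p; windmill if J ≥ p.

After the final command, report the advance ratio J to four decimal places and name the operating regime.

J = 1.6167, regime = windmill

set_propeller: D = 0.965 m, P = 1.116 m (p = P/D = 1.156477); state ← (V=0, rpm=0)
set_airspeed(92.26): V ← 92.26 m/s
adjust_airspeed(+17.78): V ← 92.26 +17.78 = 110.04 m/s
set_airspeed(38.17): V ← 38.17 m/s
throttle_to(1468): rpm ← 1468
final state: V = 38.17 m/s, rpm = 1468 → n = rpm/60 = 24.466667 rev/s
J = V / (n·D) = 38.17 / (24.466667 × 0.965) = 1.616665
regime bands: climb J<0.5782 | cruise [0.5782, 1.1565) | windmill J≥1.1565
J = 1.6167 → windmill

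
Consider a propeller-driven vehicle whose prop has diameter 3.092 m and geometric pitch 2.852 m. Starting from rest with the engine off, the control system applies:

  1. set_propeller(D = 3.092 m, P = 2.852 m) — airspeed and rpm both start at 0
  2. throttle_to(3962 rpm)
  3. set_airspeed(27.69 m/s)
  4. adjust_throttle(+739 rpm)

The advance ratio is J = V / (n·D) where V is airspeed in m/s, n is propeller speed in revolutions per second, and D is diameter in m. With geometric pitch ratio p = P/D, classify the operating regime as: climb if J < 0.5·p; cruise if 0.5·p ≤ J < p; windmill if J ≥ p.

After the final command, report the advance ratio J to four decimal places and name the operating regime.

J = 0.1143, regime = climb

set_propeller: D = 3.092 m, P = 2.852 m (p = P/D = 0.922380); state ← (V=0, rpm=0)
throttle_to(3962): rpm ← 3962
set_airspeed(27.69): V ← 27.69 m/s
adjust_throttle(+739): rpm ← 3962 +739 = 4701
final state: V = 27.69 m/s, rpm = 4701 → n = rpm/60 = 78.350000 rev/s
J = V / (n·D) = 27.69 / (78.350000 × 3.092) = 0.114300
regime bands: climb J<0.4612 | cruise [0.4612, 0.9224) | windmill J≥0.9224
J = 0.1143 → climb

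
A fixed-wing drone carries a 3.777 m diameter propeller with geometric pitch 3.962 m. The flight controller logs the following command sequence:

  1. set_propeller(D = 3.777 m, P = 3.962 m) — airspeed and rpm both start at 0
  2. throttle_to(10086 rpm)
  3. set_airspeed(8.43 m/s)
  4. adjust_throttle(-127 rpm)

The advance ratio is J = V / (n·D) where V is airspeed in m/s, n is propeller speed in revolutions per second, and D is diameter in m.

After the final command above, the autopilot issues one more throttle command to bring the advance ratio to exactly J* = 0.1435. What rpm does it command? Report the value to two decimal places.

set_propeller: D = 3.777 m, P = 3.962 m (p = P/D = 1.048981); state ← (V=0, rpm=0)
throttle_to(10086): rpm ← 10086
set_airspeed(8.43): V ← 8.43 m/s
adjust_throttle(-127): rpm ← 10086 -127 = 9959
final state: V = 8.43 m/s, rpm = 9959 → n = rpm/60 = 165.983333 rev/s
target J* = 0.1435; solve J* = V/(n·D) for n: n = V/(J*·D) = 8.43/(0.1435 × 3.777) = 15.553520 rev/s
rpm = 60·n = 933.211193

rpm = 933.21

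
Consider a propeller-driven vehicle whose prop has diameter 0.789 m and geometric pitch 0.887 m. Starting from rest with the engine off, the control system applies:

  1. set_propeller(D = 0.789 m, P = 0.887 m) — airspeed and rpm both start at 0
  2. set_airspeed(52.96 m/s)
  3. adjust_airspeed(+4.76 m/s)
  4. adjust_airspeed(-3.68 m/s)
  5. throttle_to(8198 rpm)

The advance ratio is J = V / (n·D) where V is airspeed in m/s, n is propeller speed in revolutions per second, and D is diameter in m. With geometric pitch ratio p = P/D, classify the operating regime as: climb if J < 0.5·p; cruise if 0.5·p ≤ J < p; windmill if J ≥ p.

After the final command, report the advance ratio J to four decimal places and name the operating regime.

J = 0.5013, regime = climb

set_propeller: D = 0.789 m, P = 0.887 m (p = P/D = 1.124208); state ← (V=0, rpm=0)
set_airspeed(52.96): V ← 52.96 m/s
adjust_airspeed(+4.76): V ← 52.96 +4.76 = 57.72 m/s
adjust_airspeed(-3.68): V ← 57.72 -3.68 = 54.04 m/s
throttle_to(8198): rpm ← 8198
final state: V = 54.04 m/s, rpm = 8198 → n = rpm/60 = 136.633333 rev/s
J = V / (n·D) = 54.04 / (136.633333 × 0.789) = 0.501281
regime bands: climb J<0.5621 | cruise [0.5621, 1.1242) | windmill J≥1.1242
J = 0.5013 → climb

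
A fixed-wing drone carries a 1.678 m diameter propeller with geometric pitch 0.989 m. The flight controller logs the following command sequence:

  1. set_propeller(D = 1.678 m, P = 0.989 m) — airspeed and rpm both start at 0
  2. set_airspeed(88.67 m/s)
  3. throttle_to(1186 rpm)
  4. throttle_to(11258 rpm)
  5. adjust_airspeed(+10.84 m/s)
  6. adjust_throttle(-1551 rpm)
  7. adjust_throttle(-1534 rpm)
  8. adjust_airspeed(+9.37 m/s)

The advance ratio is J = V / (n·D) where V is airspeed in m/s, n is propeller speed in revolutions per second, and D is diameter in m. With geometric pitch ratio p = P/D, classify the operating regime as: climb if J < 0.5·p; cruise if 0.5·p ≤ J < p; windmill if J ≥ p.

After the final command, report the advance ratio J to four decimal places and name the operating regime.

set_propeller: D = 1.678 m, P = 0.989 m (p = P/D = 0.589392); state ← (V=0, rpm=0)
set_airspeed(88.67): V ← 88.67 m/s
throttle_to(1186): rpm ← 1186
throttle_to(11258): rpm ← 11258
adjust_airspeed(+10.84): V ← 88.67 +10.84 = 99.51 m/s
adjust_throttle(-1551): rpm ← 11258 -1551 = 9707
adjust_throttle(-1534): rpm ← 9707 -1534 = 8173
adjust_airspeed(+9.37): V ← 99.51 +9.37 = 108.88 m/s
final state: V = 108.88 m/s, rpm = 8173 → n = rpm/60 = 136.216667 rev/s
J = V / (n·D) = 108.88 / (136.216667 × 1.678) = 0.476350
regime bands: climb J<0.2947 | cruise [0.2947, 0.5894) | windmill J≥0.5894
J = 0.4763 → cruise

J = 0.4763, regime = cruise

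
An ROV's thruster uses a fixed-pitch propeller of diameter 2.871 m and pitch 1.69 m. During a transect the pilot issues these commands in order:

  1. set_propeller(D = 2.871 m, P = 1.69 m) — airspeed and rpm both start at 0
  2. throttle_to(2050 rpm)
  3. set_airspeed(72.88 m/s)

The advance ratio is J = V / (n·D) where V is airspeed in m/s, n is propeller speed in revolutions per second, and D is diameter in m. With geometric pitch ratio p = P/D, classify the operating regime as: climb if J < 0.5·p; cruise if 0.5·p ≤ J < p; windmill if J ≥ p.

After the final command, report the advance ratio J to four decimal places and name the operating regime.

set_propeller: D = 2.871 m, P = 1.69 m (p = P/D = 0.588645); state ← (V=0, rpm=0)
throttle_to(2050): rpm ← 2050
set_airspeed(72.88): V ← 72.88 m/s
final state: V = 72.88 m/s, rpm = 2050 → n = rpm/60 = 34.166667 rev/s
J = V / (n·D) = 72.88 / (34.166667 × 2.871) = 0.742972
regime bands: climb J<0.2943 | cruise [0.2943, 0.5886) | windmill J≥0.5886
J = 0.7430 → windmill

J = 0.7430, regime = windmill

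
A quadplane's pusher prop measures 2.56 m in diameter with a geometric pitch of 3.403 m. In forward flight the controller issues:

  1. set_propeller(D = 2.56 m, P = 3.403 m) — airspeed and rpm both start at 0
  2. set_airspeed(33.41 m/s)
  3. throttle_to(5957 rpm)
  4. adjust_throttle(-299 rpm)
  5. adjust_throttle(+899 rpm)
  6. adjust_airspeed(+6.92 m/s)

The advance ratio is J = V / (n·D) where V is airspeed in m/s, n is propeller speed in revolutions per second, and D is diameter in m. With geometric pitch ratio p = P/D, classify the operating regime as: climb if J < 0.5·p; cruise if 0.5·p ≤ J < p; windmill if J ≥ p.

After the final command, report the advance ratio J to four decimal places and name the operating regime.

J = 0.1442, regime = climb

set_propeller: D = 2.56 m, P = 3.403 m (p = P/D = 1.329297); state ← (V=0, rpm=0)
set_airspeed(33.41): V ← 33.41 m/s
throttle_to(5957): rpm ← 5957
adjust_throttle(-299): rpm ← 5957 -299 = 5658
adjust_throttle(+899): rpm ← 5658 +899 = 6557
adjust_airspeed(+6.92): V ← 33.41 +6.92 = 40.33 m/s
final state: V = 40.33 m/s, rpm = 6557 → n = rpm/60 = 109.283333 rev/s
J = V / (n·D) = 40.33 / (109.283333 × 2.56) = 0.144157
regime bands: climb J<0.6646 | cruise [0.6646, 1.3293) | windmill J≥1.3293
J = 0.1442 → climb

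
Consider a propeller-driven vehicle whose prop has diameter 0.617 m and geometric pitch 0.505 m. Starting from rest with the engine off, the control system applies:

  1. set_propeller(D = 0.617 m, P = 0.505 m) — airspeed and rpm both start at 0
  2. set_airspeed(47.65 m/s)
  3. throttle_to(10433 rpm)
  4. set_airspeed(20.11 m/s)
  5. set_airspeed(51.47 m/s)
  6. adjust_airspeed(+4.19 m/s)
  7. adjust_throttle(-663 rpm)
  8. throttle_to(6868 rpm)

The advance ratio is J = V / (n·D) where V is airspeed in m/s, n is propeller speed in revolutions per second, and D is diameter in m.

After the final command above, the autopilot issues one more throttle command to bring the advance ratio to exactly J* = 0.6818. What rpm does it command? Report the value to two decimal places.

set_propeller: D = 0.617 m, P = 0.505 m (p = P/D = 0.818476); state ← (V=0, rpm=0)
set_airspeed(47.65): V ← 47.65 m/s
throttle_to(10433): rpm ← 10433
set_airspeed(20.11): V ← 20.11 m/s
set_airspeed(51.47): V ← 51.47 m/s
adjust_airspeed(+4.19): V ← 51.47 +4.19 = 55.66 m/s
adjust_throttle(-663): rpm ← 10433 -663 = 9770
throttle_to(6868): rpm ← 6868
final state: V = 55.66 m/s, rpm = 6868 → n = rpm/60 = 114.466667 rev/s
target J* = 0.6818; solve J* = V/(n·D) for n: n = V/(J*·D) = 55.66/(0.6818 × 0.617) = 132.312550 rev/s
rpm = 60·n = 7938.753029

rpm = 7938.75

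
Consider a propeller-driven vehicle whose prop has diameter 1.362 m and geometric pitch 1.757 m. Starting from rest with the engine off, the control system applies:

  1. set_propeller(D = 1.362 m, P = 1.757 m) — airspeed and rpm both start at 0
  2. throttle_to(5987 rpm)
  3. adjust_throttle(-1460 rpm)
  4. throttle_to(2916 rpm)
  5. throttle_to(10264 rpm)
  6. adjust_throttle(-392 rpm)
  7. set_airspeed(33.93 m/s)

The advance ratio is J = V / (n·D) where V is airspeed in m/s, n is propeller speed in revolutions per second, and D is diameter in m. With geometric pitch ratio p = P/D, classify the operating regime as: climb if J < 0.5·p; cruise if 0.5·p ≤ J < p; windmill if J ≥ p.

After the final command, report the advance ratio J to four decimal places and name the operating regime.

J = 0.1514, regime = climb

set_propeller: D = 1.362 m, P = 1.757 m (p = P/D = 1.290015); state ← (V=0, rpm=0)
throttle_to(5987): rpm ← 5987
adjust_throttle(-1460): rpm ← 5987 -1460 = 4527
throttle_to(2916): rpm ← 2916
throttle_to(10264): rpm ← 10264
adjust_throttle(-392): rpm ← 10264 -392 = 9872
set_airspeed(33.93): V ← 33.93 m/s
final state: V = 33.93 m/s, rpm = 9872 → n = rpm/60 = 164.533333 rev/s
J = V / (n·D) = 33.93 / (164.533333 × 1.362) = 0.151409
regime bands: climb J<0.6450 | cruise [0.6450, 1.2900) | windmill J≥1.2900
J = 0.1514 → climb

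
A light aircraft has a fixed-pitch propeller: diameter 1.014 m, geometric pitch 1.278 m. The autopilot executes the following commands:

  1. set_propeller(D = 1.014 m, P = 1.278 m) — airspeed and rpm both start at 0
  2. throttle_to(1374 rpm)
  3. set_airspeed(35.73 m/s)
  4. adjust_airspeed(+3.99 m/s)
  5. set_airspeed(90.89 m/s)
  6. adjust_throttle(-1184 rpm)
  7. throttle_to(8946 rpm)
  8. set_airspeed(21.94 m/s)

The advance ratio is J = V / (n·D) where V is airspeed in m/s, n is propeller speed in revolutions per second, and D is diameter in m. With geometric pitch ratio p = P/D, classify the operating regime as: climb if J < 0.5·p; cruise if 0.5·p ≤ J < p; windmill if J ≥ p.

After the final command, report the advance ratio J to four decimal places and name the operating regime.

J = 0.1451, regime = climb

set_propeller: D = 1.014 m, P = 1.278 m (p = P/D = 1.260355); state ← (V=0, rpm=0)
throttle_to(1374): rpm ← 1374
set_airspeed(35.73): V ← 35.73 m/s
adjust_airspeed(+3.99): V ← 35.73 +3.99 = 39.72 m/s
set_airspeed(90.89): V ← 90.89 m/s
adjust_throttle(-1184): rpm ← 1374 -1184 = 190
throttle_to(8946): rpm ← 8946
set_airspeed(21.94): V ← 21.94 m/s
final state: V = 21.94 m/s, rpm = 8946 → n = rpm/60 = 149.100000 rev/s
J = V / (n·D) = 21.94 / (149.100000 × 1.014) = 0.145118
regime bands: climb J<0.6302 | cruise [0.6302, 1.2604) | windmill J≥1.2604
J = 0.1451 → climb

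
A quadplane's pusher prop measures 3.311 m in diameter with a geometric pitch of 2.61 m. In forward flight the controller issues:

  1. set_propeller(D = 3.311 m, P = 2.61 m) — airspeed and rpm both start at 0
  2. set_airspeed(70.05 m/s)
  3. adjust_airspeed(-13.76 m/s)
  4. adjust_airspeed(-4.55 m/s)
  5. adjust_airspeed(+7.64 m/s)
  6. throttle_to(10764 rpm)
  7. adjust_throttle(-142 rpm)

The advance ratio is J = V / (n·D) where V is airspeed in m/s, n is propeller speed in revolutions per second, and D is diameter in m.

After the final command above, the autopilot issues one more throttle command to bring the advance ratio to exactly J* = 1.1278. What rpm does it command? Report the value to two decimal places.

set_propeller: D = 3.311 m, P = 2.61 m (p = P/D = 0.788281); state ← (V=0, rpm=0)
set_airspeed(70.05): V ← 70.05 m/s
adjust_airspeed(-13.76): V ← 70.05 -13.76 = 56.29 m/s
adjust_airspeed(-4.55): V ← 56.29 -4.55 = 51.74 m/s
adjust_airspeed(+7.64): V ← 51.74 +7.64 = 59.38 m/s
throttle_to(10764): rpm ← 10764
adjust_throttle(-142): rpm ← 10764 -142 = 10622
final state: V = 59.38 m/s, rpm = 10622 → n = rpm/60 = 177.033333 rev/s
target J* = 1.1278; solve J* = V/(n·D) for n: n = V/(J*·D) = 59.38/(1.1278 × 3.311) = 15.901896 rev/s
rpm = 60·n = 954.113790

rpm = 954.11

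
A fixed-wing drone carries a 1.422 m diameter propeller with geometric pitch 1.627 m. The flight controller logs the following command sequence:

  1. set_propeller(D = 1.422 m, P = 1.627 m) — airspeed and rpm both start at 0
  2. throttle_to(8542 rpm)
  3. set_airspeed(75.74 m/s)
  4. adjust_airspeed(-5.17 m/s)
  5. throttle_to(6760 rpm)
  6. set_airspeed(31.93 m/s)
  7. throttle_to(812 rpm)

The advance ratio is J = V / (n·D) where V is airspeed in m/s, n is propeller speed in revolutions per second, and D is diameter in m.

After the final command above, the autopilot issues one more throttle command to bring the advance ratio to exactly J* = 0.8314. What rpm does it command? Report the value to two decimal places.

rpm = 1620.47

set_propeller: D = 1.422 m, P = 1.627 m (p = P/D = 1.144163); state ← (V=0, rpm=0)
throttle_to(8542): rpm ← 8542
set_airspeed(75.74): V ← 75.74 m/s
adjust_airspeed(-5.17): V ← 75.74 -5.17 = 70.57 m/s
throttle_to(6760): rpm ← 6760
set_airspeed(31.93): V ← 31.93 m/s
throttle_to(812): rpm ← 812
final state: V = 31.93 m/s, rpm = 812 → n = rpm/60 = 13.533333 rev/s
target J* = 0.8314; solve J* = V/(n·D) for n: n = V/(J*·D) = 31.93/(0.8314 × 1.422) = 27.007806 rev/s
rpm = 60·n = 1620.468347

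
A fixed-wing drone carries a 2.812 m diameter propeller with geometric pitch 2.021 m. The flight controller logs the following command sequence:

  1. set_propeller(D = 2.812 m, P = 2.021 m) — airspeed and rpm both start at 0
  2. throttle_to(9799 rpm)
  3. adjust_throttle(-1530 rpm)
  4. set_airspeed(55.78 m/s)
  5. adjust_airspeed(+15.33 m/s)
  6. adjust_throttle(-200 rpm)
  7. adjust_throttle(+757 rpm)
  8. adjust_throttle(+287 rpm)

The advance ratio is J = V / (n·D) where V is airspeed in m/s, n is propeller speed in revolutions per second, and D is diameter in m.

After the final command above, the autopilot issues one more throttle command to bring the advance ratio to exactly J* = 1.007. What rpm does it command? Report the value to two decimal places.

rpm = 1506.74

set_propeller: D = 2.812 m, P = 2.021 m (p = P/D = 0.718706); state ← (V=0, rpm=0)
throttle_to(9799): rpm ← 9799
adjust_throttle(-1530): rpm ← 9799 -1530 = 8269
set_airspeed(55.78): V ← 55.78 m/s
adjust_airspeed(+15.33): V ← 55.78 +15.33 = 71.11 m/s
adjust_throttle(-200): rpm ← 8269 -200 = 8069
adjust_throttle(+757): rpm ← 8069 +757 = 8826
adjust_throttle(+287): rpm ← 8826 +287 = 9113
final state: V = 71.11 m/s, rpm = 9113 → n = rpm/60 = 151.883333 rev/s
target J* = 1.007; solve J* = V/(n·D) for n: n = V/(J*·D) = 71.11/(1.007 × 2.812) = 25.112265 rev/s
rpm = 60·n = 1506.735921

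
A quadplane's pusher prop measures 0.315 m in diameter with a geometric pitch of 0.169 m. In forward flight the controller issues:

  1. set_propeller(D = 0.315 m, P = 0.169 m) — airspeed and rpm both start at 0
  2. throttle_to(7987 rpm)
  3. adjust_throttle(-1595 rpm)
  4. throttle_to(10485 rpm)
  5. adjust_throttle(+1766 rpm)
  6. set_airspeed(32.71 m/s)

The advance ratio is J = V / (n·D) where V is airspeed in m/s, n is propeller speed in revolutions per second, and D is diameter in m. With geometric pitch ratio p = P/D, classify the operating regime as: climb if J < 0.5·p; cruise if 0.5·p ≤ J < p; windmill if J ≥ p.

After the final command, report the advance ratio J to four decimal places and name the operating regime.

J = 0.5086, regime = cruise

set_propeller: D = 0.315 m, P = 0.169 m (p = P/D = 0.536508); state ← (V=0, rpm=0)
throttle_to(7987): rpm ← 7987
adjust_throttle(-1595): rpm ← 7987 -1595 = 6392
throttle_to(10485): rpm ← 10485
adjust_throttle(+1766): rpm ← 10485 +1766 = 12251
set_airspeed(32.71): V ← 32.71 m/s
final state: V = 32.71 m/s, rpm = 12251 → n = rpm/60 = 204.183333 rev/s
J = V / (n·D) = 32.71 / (204.183333 × 0.315) = 0.508569
regime bands: climb J<0.2683 | cruise [0.2683, 0.5365) | windmill J≥0.5365
J = 0.5086 → cruise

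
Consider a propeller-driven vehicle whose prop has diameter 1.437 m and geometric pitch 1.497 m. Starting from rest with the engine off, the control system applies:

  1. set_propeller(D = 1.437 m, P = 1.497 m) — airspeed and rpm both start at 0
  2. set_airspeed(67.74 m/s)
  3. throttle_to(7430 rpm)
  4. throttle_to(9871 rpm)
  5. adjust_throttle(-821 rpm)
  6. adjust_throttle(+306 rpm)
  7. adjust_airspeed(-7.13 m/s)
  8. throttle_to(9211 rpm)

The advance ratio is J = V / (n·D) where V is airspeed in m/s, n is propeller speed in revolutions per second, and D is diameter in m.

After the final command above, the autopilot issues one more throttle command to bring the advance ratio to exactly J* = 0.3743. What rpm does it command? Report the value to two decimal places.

set_propeller: D = 1.437 m, P = 1.497 m (p = P/D = 1.041754); state ← (V=0, rpm=0)
set_airspeed(67.74): V ← 67.74 m/s
throttle_to(7430): rpm ← 7430
throttle_to(9871): rpm ← 9871
adjust_throttle(-821): rpm ← 9871 -821 = 9050
adjust_throttle(+306): rpm ← 9050 +306 = 9356
adjust_airspeed(-7.13): V ← 67.74 -7.13 = 60.61 m/s
throttle_to(9211): rpm ← 9211
final state: V = 60.61 m/s, rpm = 9211 → n = rpm/60 = 153.516667 rev/s
target J* = 0.3743; solve J* = V/(n·D) for n: n = V/(J*·D) = 60.61/(0.3743 × 1.437) = 112.685410 rev/s
rpm = 60·n = 6761.124593

rpm = 6761.12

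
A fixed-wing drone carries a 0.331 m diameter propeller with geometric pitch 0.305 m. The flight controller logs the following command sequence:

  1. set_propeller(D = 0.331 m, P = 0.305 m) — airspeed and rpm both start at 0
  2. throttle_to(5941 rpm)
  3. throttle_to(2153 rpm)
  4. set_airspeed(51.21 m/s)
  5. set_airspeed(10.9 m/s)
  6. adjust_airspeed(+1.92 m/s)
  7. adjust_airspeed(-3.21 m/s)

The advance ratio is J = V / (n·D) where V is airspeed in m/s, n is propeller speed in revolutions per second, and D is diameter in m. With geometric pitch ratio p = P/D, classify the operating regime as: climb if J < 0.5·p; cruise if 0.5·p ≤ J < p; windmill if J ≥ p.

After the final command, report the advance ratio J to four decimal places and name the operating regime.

set_propeller: D = 0.331 m, P = 0.305 m (p = P/D = 0.921450); state ← (V=0, rpm=0)
throttle_to(5941): rpm ← 5941
throttle_to(2153): rpm ← 2153
set_airspeed(51.21): V ← 51.21 m/s
set_airspeed(10.9): V ← 10.9 m/s
adjust_airspeed(+1.92): V ← 10.9 +1.92 = 12.82 m/s
adjust_airspeed(-3.21): V ← 12.82 -3.21 = 9.61 m/s
final state: V = 9.61 m/s, rpm = 2153 → n = rpm/60 = 35.883333 rev/s
J = V / (n·D) = 9.61 / (35.883333 × 0.331) = 0.809101
regime bands: climb J<0.4607 | cruise [0.4607, 0.9215) | windmill J≥0.9215
J = 0.8091 → cruise

J = 0.8091, regime = cruise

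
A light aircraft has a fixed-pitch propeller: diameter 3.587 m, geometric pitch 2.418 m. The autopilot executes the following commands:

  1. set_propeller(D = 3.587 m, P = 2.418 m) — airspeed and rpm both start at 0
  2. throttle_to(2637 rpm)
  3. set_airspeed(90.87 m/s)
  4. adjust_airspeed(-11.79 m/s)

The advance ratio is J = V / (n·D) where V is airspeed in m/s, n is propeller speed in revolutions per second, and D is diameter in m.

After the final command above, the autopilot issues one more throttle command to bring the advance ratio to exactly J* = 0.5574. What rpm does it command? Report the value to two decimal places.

set_propeller: D = 3.587 m, P = 2.418 m (p = P/D = 0.674101); state ← (V=0, rpm=0)
throttle_to(2637): rpm ← 2637
set_airspeed(90.87): V ← 90.87 m/s
adjust_airspeed(-11.79): V ← 90.87 -11.79 = 79.08 m/s
final state: V = 79.08 m/s, rpm = 2637 → n = rpm/60 = 43.950000 rev/s
target J* = 0.5574; solve J* = V/(n·D) for n: n = V/(J*·D) = 79.08/(0.5574 × 3.587) = 39.551988 rev/s
rpm = 60·n = 2373.119292

rpm = 2373.12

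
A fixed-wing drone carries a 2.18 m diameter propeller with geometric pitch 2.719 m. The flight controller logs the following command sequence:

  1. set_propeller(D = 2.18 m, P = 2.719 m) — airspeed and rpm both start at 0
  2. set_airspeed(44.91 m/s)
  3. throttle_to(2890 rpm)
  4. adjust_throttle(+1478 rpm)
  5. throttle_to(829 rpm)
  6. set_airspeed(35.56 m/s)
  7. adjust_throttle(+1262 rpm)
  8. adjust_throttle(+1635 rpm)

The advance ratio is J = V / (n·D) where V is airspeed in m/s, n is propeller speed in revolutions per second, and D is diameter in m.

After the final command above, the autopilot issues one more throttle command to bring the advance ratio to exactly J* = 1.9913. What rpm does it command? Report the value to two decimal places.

set_propeller: D = 2.18 m, P = 2.719 m (p = P/D = 1.247248); state ← (V=0, rpm=0)
set_airspeed(44.91): V ← 44.91 m/s
throttle_to(2890): rpm ← 2890
adjust_throttle(+1478): rpm ← 2890 +1478 = 4368
throttle_to(829): rpm ← 829
set_airspeed(35.56): V ← 35.56 m/s
adjust_throttle(+1262): rpm ← 829 +1262 = 2091
adjust_throttle(+1635): rpm ← 2091 +1635 = 3726
final state: V = 35.56 m/s, rpm = 3726 → n = rpm/60 = 62.100000 rev/s
target J* = 1.9913; solve J* = V/(n·D) for n: n = V/(J*·D) = 35.56/(1.9913 × 2.18) = 8.191597 rev/s
rpm = 60·n = 491.495805

rpm = 491.50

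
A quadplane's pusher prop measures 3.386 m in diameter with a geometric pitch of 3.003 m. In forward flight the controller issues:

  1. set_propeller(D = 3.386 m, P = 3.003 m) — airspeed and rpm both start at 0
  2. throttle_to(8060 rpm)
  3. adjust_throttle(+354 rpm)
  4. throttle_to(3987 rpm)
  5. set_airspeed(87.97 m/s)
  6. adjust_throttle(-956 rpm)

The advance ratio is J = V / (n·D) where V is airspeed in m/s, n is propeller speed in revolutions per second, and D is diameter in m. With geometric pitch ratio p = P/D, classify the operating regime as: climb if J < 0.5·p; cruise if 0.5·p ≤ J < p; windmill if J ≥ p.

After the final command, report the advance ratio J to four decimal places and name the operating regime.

set_propeller: D = 3.386 m, P = 3.003 m (p = P/D = 0.886887); state ← (V=0, rpm=0)
throttle_to(8060): rpm ← 8060
adjust_throttle(+354): rpm ← 8060 +354 = 8414
throttle_to(3987): rpm ← 3987
set_airspeed(87.97): V ← 87.97 m/s
adjust_throttle(-956): rpm ← 3987 -956 = 3031
final state: V = 87.97 m/s, rpm = 3031 → n = rpm/60 = 50.516667 rev/s
J = V / (n·D) = 87.97 / (50.516667 × 3.386) = 0.514296
regime bands: climb J<0.4434 | cruise [0.4434, 0.8869) | windmill J≥0.8869
J = 0.5143 → cruise

J = 0.5143, regime = cruise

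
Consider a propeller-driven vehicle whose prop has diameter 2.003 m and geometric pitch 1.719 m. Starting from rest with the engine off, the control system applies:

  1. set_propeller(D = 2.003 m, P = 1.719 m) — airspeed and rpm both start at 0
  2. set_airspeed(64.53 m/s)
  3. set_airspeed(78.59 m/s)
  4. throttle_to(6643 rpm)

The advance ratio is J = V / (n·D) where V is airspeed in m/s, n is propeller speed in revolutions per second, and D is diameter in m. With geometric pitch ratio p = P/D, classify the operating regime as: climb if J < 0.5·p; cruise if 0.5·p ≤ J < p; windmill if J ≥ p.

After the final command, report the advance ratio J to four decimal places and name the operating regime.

set_propeller: D = 2.003 m, P = 1.719 m (p = P/D = 0.858213); state ← (V=0, rpm=0)
set_airspeed(64.53): V ← 64.53 m/s
set_airspeed(78.59): V ← 78.59 m/s
throttle_to(6643): rpm ← 6643
final state: V = 78.59 m/s, rpm = 6643 → n = rpm/60 = 110.716667 rev/s
J = V / (n·D) = 78.59 / (110.716667 × 2.003) = 0.354383
regime bands: climb J<0.4291 | cruise [0.4291, 0.8582) | windmill J≥0.8582
J = 0.3544 → climb

J = 0.3544, regime = climb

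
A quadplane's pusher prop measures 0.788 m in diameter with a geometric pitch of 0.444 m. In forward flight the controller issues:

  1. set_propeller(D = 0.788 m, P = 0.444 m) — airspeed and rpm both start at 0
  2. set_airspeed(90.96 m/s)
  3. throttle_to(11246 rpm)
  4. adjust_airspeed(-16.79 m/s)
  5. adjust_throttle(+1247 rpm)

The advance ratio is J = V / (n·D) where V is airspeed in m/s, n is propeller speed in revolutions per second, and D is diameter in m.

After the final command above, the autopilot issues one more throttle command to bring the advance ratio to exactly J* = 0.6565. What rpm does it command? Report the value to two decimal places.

set_propeller: D = 0.788 m, P = 0.444 m (p = P/D = 0.563452); state ← (V=0, rpm=0)
set_airspeed(90.96): V ← 90.96 m/s
throttle_to(11246): rpm ← 11246
adjust_airspeed(-16.79): V ← 90.96 -16.79 = 74.17 m/s
adjust_throttle(+1247): rpm ← 11246 +1247 = 12493
final state: V = 74.17 m/s, rpm = 12493 → n = rpm/60 = 208.216667 rev/s
target J* = 0.6565; solve J* = V/(n·D) for n: n = V/(J*·D) = 74.17/(0.6565 × 0.788) = 143.372986 rev/s
rpm = 60·n = 8602.379176

rpm = 8602.38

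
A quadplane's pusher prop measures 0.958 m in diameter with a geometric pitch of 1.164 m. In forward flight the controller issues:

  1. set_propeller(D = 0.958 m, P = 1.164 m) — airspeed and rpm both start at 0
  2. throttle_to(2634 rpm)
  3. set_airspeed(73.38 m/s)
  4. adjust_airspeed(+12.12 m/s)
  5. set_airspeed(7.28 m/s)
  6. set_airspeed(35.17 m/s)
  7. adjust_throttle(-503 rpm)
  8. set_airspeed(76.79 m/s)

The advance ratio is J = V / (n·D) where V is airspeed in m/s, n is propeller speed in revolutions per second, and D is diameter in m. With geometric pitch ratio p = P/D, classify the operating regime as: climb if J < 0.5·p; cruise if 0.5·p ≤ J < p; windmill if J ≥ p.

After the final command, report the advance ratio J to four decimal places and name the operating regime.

J = 2.2569, regime = windmill

set_propeller: D = 0.958 m, P = 1.164 m (p = P/D = 1.215031); state ← (V=0, rpm=0)
throttle_to(2634): rpm ← 2634
set_airspeed(73.38): V ← 73.38 m/s
adjust_airspeed(+12.12): V ← 73.38 +12.12 = 85.5 m/s
set_airspeed(7.28): V ← 7.28 m/s
set_airspeed(35.17): V ← 35.17 m/s
adjust_throttle(-503): rpm ← 2634 -503 = 2131
set_airspeed(76.79): V ← 76.79 m/s
final state: V = 76.79 m/s, rpm = 2131 → n = rpm/60 = 35.516667 rev/s
J = V / (n·D) = 76.79 / (35.516667 × 0.958) = 2.256872
regime bands: climb J<0.6075 | cruise [0.6075, 1.2150) | windmill J≥1.2150
J = 2.2569 → windmill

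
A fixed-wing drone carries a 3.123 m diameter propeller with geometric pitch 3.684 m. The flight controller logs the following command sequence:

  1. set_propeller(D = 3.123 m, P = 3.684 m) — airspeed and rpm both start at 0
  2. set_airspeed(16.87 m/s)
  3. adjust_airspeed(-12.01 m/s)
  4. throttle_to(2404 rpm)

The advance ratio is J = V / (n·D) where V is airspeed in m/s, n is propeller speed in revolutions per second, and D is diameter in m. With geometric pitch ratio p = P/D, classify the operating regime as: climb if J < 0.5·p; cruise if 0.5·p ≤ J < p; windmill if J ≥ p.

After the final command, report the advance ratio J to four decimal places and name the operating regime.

set_propeller: D = 3.123 m, P = 3.684 m (p = P/D = 1.179635); state ← (V=0, rpm=0)
set_airspeed(16.87): V ← 16.87 m/s
adjust_airspeed(-12.01): V ← 16.87 -12.01 = 4.86 m/s
throttle_to(2404): rpm ← 2404
final state: V = 4.86 m/s, rpm = 2404 → n = rpm/60 = 40.066667 rev/s
J = V / (n·D) = 4.86 / (40.066667 × 3.123) = 0.038840
regime bands: climb J<0.5898 | cruise [0.5898, 1.1796) | windmill J≥1.1796
J = 0.0388 → climb

J = 0.0388, regime = climb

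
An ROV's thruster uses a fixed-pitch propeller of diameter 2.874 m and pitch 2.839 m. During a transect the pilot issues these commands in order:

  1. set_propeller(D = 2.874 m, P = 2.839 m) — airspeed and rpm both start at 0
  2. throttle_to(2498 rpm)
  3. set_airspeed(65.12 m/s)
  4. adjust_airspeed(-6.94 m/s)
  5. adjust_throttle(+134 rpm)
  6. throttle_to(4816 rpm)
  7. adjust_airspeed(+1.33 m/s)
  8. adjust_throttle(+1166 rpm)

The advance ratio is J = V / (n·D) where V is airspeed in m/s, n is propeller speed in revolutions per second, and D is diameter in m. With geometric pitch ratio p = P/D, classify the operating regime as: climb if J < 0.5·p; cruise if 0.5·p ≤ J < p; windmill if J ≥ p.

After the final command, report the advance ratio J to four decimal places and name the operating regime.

J = 0.2077, regime = climb

set_propeller: D = 2.874 m, P = 2.839 m (p = P/D = 0.987822); state ← (V=0, rpm=0)
throttle_to(2498): rpm ← 2498
set_airspeed(65.12): V ← 65.12 m/s
adjust_airspeed(-6.94): V ← 65.12 -6.94 = 58.18 m/s
adjust_throttle(+134): rpm ← 2498 +134 = 2632
throttle_to(4816): rpm ← 4816
adjust_airspeed(+1.33): V ← 58.18 +1.33 = 59.51 m/s
adjust_throttle(+1166): rpm ← 4816 +1166 = 5982
final state: V = 59.51 m/s, rpm = 5982 → n = rpm/60 = 99.700000 rev/s
J = V / (n·D) = 59.51 / (99.700000 × 2.874) = 0.207686
regime bands: climb J<0.4939 | cruise [0.4939, 0.9878) | windmill J≥0.9878
J = 0.2077 → climb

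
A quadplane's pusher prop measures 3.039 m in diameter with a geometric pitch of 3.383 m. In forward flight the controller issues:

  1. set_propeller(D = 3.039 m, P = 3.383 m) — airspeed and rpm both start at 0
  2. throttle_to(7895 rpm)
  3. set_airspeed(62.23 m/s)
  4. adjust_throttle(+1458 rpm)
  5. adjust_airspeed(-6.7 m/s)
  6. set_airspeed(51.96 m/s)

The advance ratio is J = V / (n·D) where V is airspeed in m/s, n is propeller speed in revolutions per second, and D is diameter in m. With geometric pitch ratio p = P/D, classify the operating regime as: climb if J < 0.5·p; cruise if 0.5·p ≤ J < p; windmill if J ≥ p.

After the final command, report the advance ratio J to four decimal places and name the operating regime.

J = 0.1097, regime = climb

set_propeller: D = 3.039 m, P = 3.383 m (p = P/D = 1.113195); state ← (V=0, rpm=0)
throttle_to(7895): rpm ← 7895
set_airspeed(62.23): V ← 62.23 m/s
adjust_throttle(+1458): rpm ← 7895 +1458 = 9353
adjust_airspeed(-6.7): V ← 62.23 -6.7 = 55.53 m/s
set_airspeed(51.96): V ← 51.96 m/s
final state: V = 51.96 m/s, rpm = 9353 → n = rpm/60 = 155.883333 rev/s
J = V / (n·D) = 51.96 / (155.883333 × 3.039) = 0.109683
regime bands: climb J<0.5566 | cruise [0.5566, 1.1132) | windmill J≥1.1132
J = 0.1097 → climb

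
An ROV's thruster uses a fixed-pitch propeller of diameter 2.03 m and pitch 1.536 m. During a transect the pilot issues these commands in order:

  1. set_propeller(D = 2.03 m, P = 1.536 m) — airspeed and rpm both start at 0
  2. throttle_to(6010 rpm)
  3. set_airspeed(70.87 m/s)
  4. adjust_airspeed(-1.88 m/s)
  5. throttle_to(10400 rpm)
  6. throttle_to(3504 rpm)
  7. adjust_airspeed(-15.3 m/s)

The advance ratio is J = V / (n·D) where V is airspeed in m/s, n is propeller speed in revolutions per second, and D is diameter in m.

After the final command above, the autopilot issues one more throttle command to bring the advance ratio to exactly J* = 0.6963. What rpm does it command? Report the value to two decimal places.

rpm = 2279.04

set_propeller: D = 2.03 m, P = 1.536 m (p = P/D = 0.756650); state ← (V=0, rpm=0)
throttle_to(6010): rpm ← 6010
set_airspeed(70.87): V ← 70.87 m/s
adjust_airspeed(-1.88): V ← 70.87 -1.88 = 68.99 m/s
throttle_to(10400): rpm ← 10400
throttle_to(3504): rpm ← 3504
adjust_airspeed(-15.3): V ← 68.99 -15.3 = 53.69 m/s
final state: V = 53.69 m/s, rpm = 3504 → n = rpm/60 = 58.400000 rev/s
target J* = 0.6963; solve J* = V/(n·D) for n: n = V/(J*·D) = 53.69/(0.6963 × 2.03) = 37.984024 rev/s
rpm = 60·n = 2279.041436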